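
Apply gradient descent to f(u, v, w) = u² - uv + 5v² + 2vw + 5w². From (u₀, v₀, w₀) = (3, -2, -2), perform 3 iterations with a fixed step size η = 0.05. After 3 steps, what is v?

0.091375

∇f = (2u - v, -u + 10v + 2w, 2v + 10w)
Step 1: at (3, -2, -2), ∇f = (8, -27, -24) → (3, -2, -2) − 0.05·(8, -27, -24) = (2.6, -0.65, -0.8)
Step 2: at (2.6, -0.65, -0.8), ∇f = (5.85, -10.7, -9.3) → (2.6, -0.65, -0.8) − 0.05·(5.85, -10.7, -9.3) = (2.3075, -0.115, -0.335)
Step 3: at (2.3075, -0.115, -0.335), ∇f = (4.73, -4.1275, -3.58) → (2.3075, -0.115, -0.335) − 0.05·(4.73, -4.1275, -3.58) = (2.071, 0.091375, -0.156)
v = 0.091375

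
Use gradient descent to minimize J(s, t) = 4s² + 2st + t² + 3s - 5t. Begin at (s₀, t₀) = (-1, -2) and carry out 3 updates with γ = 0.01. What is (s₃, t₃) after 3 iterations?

(-0.757368, -1.681732)

∇J = (8s + 2t + 3, 2s + 2t - 5)
(s₁, t₁) = (-1, -2) − 0.01·(-9, -11) = (-0.91, -1.89)
(s₂, t₂) = (-0.91, -1.89) − 0.01·(-8.06, -10.6) = (-0.8294, -1.784)
(s₃, t₃) = (-0.8294, -1.784) − 0.01·(-7.2032, -10.2268) = (-0.757368, -1.681732)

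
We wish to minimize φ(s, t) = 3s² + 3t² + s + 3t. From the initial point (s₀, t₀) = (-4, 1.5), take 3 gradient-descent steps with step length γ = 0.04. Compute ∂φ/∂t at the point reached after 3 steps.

5.267712

∇φ = (6s + 1, 6t + 3)
(s₁, t₁) = (-4, 1.5) − 0.04·(-23, 12) = (-3.08, 1.02)
(s₂, t₂) = (-3.08, 1.02) − 0.04·(-17.48, 9.12) = (-2.3808, 0.6552)
(s₃, t₃) = (-2.3808, 0.6552) − 0.04·(-13.2848, 6.9312) = (-1.849408, 0.377952)
∂φ/∂t at (-1.849408, 0.377952) = 5.267712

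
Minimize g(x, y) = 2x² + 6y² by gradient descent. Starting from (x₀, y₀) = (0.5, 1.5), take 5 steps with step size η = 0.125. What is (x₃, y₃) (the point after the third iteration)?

∇g = (4x, 12y)
Step 1: at (0.5, 1.5), ∇g = (2, 18) → (0.5, 1.5) − 0.125·(2, 18) = (0.25, -0.75)
Step 2: at (0.25, -0.75), ∇g = (1, -9) → (0.25, -0.75) − 0.125·(1, -9) = (0.125, 0.375)
Step 3: at (0.125, 0.375), ∇g = (0.5, 4.5) → (0.125, 0.375) − 0.125·(0.5, 4.5) = (0.0625, -0.1875)

(0.0625, -0.1875)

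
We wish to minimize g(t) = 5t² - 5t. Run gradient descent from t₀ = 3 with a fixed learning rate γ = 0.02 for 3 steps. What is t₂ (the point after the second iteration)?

2.1

g′(t) = 10t - 5
t₁ = 3 − 0.02·25 = 2.5
t₂ = 2.5 − 0.02·20 = 2.1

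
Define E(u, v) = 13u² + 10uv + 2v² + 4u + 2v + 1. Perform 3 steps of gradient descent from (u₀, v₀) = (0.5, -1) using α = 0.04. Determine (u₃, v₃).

(0.272352, -1.123072)

∇E = (26u + 10v + 4, 10u + 4v + 2)
(u₁, v₁) = (0.5, -1) − 0.04·(7, 3) = (0.22, -1.12)
(u₂, v₂) = (0.22, -1.12) − 0.04·(-1.48, -0.28) = (0.2792, -1.1088)
(u₃, v₃) = (0.2792, -1.1088) − 0.04·(0.1712, 0.3568) = (0.272352, -1.123072)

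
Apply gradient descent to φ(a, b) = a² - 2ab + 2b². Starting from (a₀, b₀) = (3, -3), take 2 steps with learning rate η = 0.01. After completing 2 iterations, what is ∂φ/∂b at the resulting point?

∇φ = (2a - 2b, -2a + 4b)
Step 1: at (3, -3), ∇φ = (12, -18) → (3, -3) − 0.01·(12, -18) = (2.88, -2.82)
Step 2: at (2.88, -2.82), ∇φ = (11.4, -17.04) → (2.88, -2.82) − 0.01·(11.4, -17.04) = (2.766, -2.6496)
∂φ/∂b at (2.766, -2.6496) = -16.1304

-16.1304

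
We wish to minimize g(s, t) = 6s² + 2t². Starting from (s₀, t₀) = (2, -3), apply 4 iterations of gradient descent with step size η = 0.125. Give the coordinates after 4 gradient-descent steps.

(0.125, -0.1875)

∇g = (12s, 4t)
Step 1: at (2, -3), ∇g = (24, -12) → (2, -3) − 0.125·(24, -12) = (-1, -1.5)
Step 2: at (-1, -1.5), ∇g = (-12, -6) → (-1, -1.5) − 0.125·(-12, -6) = (0.5, -0.75)
Step 3: at (0.5, -0.75), ∇g = (6, -3) → (0.5, -0.75) − 0.125·(6, -3) = (-0.25, -0.375)
Step 4: at (-0.25, -0.375), ∇g = (-3, -1.5) → (-0.25, -0.375) − 0.125·(-3, -1.5) = (0.125, -0.1875)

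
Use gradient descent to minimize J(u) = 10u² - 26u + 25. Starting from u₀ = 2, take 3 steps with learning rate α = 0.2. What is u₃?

-17.6

J′(u) = 20u - 26
Step 1: J′(2) = 14; u₁ = 2 − 0.2·14 = -0.8
Step 2: J′(-0.8) = -42; u₂ = -0.8 − 0.2·(-42) = 7.6
Step 3: J′(7.6) = 126; u₃ = 7.6 − 0.2·126 = -17.6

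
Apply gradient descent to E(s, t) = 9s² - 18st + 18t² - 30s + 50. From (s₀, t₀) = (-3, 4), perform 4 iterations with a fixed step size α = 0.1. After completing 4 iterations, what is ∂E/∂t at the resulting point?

∇E = (18s - 18t - 30, -18s + 36t)
Step 1: at (-3, 4), ∇E = (-156, 198) → (-3, 4) − 0.1·(-156, 198) = (12.6, -15.8)
Step 2: at (12.6, -15.8), ∇E = (481.2, -795.6) → (12.6, -15.8) − 0.1·(481.2, -795.6) = (-35.52, 63.76)
Step 3: at (-35.52, 63.76), ∇E = (-1817.04, 2934.72) → (-35.52, 63.76) − 0.1·(-1817.04, 2934.72) = (146.184, -229.712)
Step 4: at (146.184, -229.712), ∇E = (6736.128, -10900.944) → (146.184, -229.712) − 0.1·(6736.128, -10900.944) = (-527.4288, 860.3824)
∂E/∂t at (-527.4288, 860.3824) = 40467.4848

40467.4848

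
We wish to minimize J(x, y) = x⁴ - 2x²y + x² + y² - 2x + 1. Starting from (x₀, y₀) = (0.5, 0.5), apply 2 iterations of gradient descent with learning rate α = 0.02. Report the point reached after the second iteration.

∇J = (4x³ - 4xy + 2x - 2, -2x² + 2y)
(x₁, y₁) = (0.5, 0.5) − 0.02·(-1.5, 0.5) = (0.53, 0.49)
(x₂, y₂) = (0.53, 0.49) − 0.02·(-1.383292, 0.4182) = (0.55766584, 0.481636)

(0.55766584, 0.481636)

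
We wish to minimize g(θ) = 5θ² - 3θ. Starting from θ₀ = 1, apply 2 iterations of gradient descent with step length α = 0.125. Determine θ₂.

g′(θ) = 10θ - 3
Step 1: g′(1) = 7; θ₁ = 1 − 0.125·7 = 0.125
Step 2: g′(0.125) = -1.75; θ₂ = 0.125 − 0.125·(-1.75) = 0.34375

0.34375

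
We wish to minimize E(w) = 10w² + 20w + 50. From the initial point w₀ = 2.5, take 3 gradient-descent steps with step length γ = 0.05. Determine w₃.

-1

E′(w) = 20w + 20
w₁ = 2.5 − 0.05·70 = -1
w₂ = -1 − 0.05·0 = -1
w₃ = -1 − 0.05·0 = -1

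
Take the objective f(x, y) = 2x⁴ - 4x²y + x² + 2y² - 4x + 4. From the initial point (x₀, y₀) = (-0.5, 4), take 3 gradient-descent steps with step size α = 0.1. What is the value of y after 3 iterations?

∇f = (8x³ - 8xy + 2x - 4, -4x² + 4y)
Step 1: at (-0.5, 4), ∇f = (10, 15) → (-0.5, 4) − 0.1·(10, 15) = (-1.5, 2.5)
Step 2: at (-1.5, 2.5), ∇f = (-4, 1) → (-1.5, 2.5) − 0.1·(-4, 1) = (-1.1, 2.4)
Step 3: at (-1.1, 2.4), ∇f = (4.272, 4.76) → (-1.1, 2.4) − 0.1·(4.272, 4.76) = (-1.5272, 1.924)
y = 1.924

1.924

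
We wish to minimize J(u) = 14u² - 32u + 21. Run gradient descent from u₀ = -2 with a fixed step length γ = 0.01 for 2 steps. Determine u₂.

-0.4864

J′(u) = 28u - 32
u₁ = -2 − 0.01·(-88) = -1.12
u₂ = -1.12 − 0.01·(-63.36) = -0.4864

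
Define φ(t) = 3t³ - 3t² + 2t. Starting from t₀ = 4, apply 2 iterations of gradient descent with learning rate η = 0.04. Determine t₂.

φ′(t) = 9t² - 6t + 2
Step 1: φ′(4) = 122; t₁ = 4 − 0.04·122 = -0.88
Step 2: φ′(-0.88) = 14.2496; t₂ = -0.88 − 0.04·14.2496 = -1.449984

-1.449984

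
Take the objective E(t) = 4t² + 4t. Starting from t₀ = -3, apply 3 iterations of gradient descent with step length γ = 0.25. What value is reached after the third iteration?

E′(t) = 8t + 4
Step 1: E′(-3) = -20; t₁ = -3 − 0.25·(-20) = 2
Step 2: E′(2) = 20; t₂ = 2 − 0.25·20 = -3
Step 3: E′(-3) = -20; t₃ = -3 − 0.25·(-20) = 2

2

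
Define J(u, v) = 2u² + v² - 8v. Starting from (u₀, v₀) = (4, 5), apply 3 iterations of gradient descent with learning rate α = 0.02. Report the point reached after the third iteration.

(3.114752, 4.884736)

∇J = (4u, 2v - 8)
Step 1: at (4, 5), ∇J = (16, 2) → (4, 5) − 0.02·(16, 2) = (3.68, 4.96)
Step 2: at (3.68, 4.96), ∇J = (14.72, 1.92) → (3.68, 4.96) − 0.02·(14.72, 1.92) = (3.3856, 4.9216)
Step 3: at (3.3856, 4.9216), ∇J = (13.5424, 1.8432) → (3.3856, 4.9216) − 0.02·(13.5424, 1.8432) = (3.114752, 4.884736)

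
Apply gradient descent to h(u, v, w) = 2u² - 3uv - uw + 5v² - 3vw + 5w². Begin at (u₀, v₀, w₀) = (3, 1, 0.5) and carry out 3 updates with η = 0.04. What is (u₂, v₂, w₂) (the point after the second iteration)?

∇h = (4u - 3v - w, -3u + 10v - 3w, -u - 3v + 10w)
(u₁, v₁, w₁) = (3, 1, 0.5) − 0.04·(8.5, -0.5, -1) = (2.66, 1.02, 0.54)
(u₂, v₂, w₂) = (2.66, 1.02, 0.54) − 0.04·(7.04, 0.6, -0.32) = (2.3784, 0.996, 0.5528)

(2.3784, 0.996, 0.5528)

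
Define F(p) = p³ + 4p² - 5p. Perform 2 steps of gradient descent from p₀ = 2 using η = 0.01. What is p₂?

1.584413

F′(p) = 3p² + 8p - 5
p₁ = 2 − 0.01·23 = 1.77
p₂ = 1.77 − 0.01·18.5587 = 1.584413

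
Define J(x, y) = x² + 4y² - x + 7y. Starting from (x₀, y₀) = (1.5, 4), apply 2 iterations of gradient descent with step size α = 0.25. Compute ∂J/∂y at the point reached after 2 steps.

∇J = (2x - 1, 8y + 7)
(x₁, y₁) = (1.5, 4) − 0.25·(2, 39) = (1, -5.75)
(x₂, y₂) = (1, -5.75) − 0.25·(1, -39) = (0.75, 4)
∂J/∂y at (0.75, 4) = 39

39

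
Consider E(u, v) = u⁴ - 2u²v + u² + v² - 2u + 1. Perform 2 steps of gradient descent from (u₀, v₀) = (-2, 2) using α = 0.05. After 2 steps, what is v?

∇E = (4u³ - 4uv + 2u - 2, -2u² + 2v)
(u₁, v₁) = (-2, 2) − 0.05·(-22, -4) = (-0.9, 2.2)
(u₂, v₂) = (-0.9, 2.2) − 0.05·(1.204, 2.78) = (-0.9602, 2.061)
v = 2.061

2.061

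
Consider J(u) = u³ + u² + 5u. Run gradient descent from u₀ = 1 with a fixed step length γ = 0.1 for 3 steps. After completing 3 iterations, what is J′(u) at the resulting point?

5.901875

J′(u) = 3u² + 2u + 5
u₁ = 1 − 0.1·10 = 0
u₂ = 0 − 0.1·5 = -0.5
u₃ = -0.5 − 0.1·4.75 = -0.975
J′(u) at (-0.975) = 5.901875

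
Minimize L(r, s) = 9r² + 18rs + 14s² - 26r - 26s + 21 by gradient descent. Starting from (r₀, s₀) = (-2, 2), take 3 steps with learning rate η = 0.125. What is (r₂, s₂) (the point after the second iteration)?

(-4.5, -6.4375)

∇L = (18r + 18s - 26, 18r + 28s - 26)
(r₁, s₁) = (-2, 2) − 0.125·(-26, -6) = (1.25, 2.75)
(r₂, s₂) = (1.25, 2.75) − 0.125·(46, 73.5) = (-4.5, -6.4375)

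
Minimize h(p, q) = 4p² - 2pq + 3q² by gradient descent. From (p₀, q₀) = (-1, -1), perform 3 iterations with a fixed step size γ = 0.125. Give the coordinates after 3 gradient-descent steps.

(-0.046875, -0.078125)

∇h = (8p - 2q, -2p + 6q)
(p₁, q₁) = (-1, -1) − 0.125·(-6, -4) = (-0.25, -0.5)
(p₂, q₂) = (-0.25, -0.5) − 0.125·(-1, -2.5) = (-0.125, -0.1875)
(p₃, q₃) = (-0.125, -0.1875) − 0.125·(-0.625, -0.875) = (-0.046875, -0.078125)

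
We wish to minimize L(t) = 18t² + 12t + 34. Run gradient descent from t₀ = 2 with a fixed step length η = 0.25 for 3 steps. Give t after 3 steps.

-1195

L′(t) = 36t + 12
t₁ = 2 − 0.25·84 = -19
t₂ = -19 − 0.25·(-672) = 149
t₃ = 149 − 0.25·5376 = -1195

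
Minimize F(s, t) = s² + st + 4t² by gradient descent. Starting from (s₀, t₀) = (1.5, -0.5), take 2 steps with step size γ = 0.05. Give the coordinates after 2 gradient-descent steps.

∇F = (2s + t, s + 8t)
(s₁, t₁) = (1.5, -0.5) − 0.05·(2.5, -2.5) = (1.375, -0.375)
(s₂, t₂) = (1.375, -0.375) − 0.05·(2.375, -1.625) = (1.25625, -0.29375)

(1.25625, -0.29375)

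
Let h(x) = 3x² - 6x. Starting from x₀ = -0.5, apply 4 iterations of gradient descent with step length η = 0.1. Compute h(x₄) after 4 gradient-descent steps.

h′(x) = 6x - 6
x₁ = -0.5 − 0.1·(-9) = 0.4
x₂ = 0.4 − 0.1·(-3.6) = 0.76
x₃ = 0.76 − 0.1·(-1.44) = 0.904
x₄ = 0.904 − 0.1·(-0.576) = 0.9616
h(0.9616) = -2.99557632

-2.99557632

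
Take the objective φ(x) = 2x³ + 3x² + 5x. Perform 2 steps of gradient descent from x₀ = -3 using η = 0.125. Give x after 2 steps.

-52.16796875

φ′(x) = 6x² + 6x + 5
x₁ = -3 − 0.125·41 = -8.125
x₂ = -8.125 − 0.125·352.34375 = -52.16796875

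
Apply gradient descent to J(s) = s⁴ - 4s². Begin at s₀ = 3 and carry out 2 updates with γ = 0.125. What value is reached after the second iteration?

195.9375

J′(s) = 4s³ - 8s
s₁ = 3 − 0.125·84 = -7.5
s₂ = -7.5 − 0.125·(-1627.5) = 195.9375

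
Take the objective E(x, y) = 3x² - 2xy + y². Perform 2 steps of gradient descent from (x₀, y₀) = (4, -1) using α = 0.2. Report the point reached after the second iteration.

(0.64, 0.12)

∇E = (6x - 2y, -2x + 2y)
Step 1: at (4, -1), ∇E = (26, -10) → (4, -1) − 0.2·(26, -10) = (-1.2, 1)
Step 2: at (-1.2, 1), ∇E = (-9.2, 4.4) → (-1.2, 1) − 0.2·(-9.2, 4.4) = (0.64, 0.12)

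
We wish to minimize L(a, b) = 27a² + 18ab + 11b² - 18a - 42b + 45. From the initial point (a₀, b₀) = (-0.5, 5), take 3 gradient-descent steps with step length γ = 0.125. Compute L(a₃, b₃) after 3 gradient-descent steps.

∇L = (54a + 18b - 18, 18a + 22b - 42)
Step 1: at (-0.5, 5), ∇L = (45, 59) → (-0.5, 5) − 0.125·(45, 59) = (-6.125, -2.375)
Step 2: at (-6.125, -2.375), ∇L = (-391.5, -204.5) → (-6.125, -2.375) − 0.125·(-391.5, -204.5) = (42.8125, 23.1875)
Step 3: at (42.8125, 23.1875), ∇L = (2711.25, 1238.75) → (42.8125, 23.1875) − 0.125·(2711.25, 1238.75) = (-296.09375, -131.65625)
L(-296.09375, -131.65625) = 3270388.70703125

3270388.70703125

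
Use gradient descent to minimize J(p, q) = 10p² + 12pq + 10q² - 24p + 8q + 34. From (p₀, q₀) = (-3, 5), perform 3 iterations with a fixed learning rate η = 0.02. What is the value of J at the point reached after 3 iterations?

∇J = (20p + 12q - 24, 12p + 20q + 8)
Step 1: at (-3, 5), ∇J = (-24, 72) → (-3, 5) − 0.02·(-24, 72) = (-2.52, 3.56)
Step 2: at (-2.52, 3.56), ∇J = (-31.68, 48.96) → (-2.52, 3.56) − 0.02·(-31.68, 48.96) = (-1.8864, 2.5808)
Step 3: at (-1.8864, 2.5808), ∇J = (-30.7584, 36.9792) → (-1.8864, 2.5808) − 0.02·(-30.7584, 36.9792) = (-1.271232, 1.841216)
J(-1.271232, 1.841216) = 101.213015187456

101.213015187456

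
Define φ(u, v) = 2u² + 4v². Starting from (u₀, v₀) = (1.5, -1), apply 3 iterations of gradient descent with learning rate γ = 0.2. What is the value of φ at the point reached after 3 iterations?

0.186912

∇φ = (4u, 8v)
Step 1: at (1.5, -1), ∇φ = (6, -8) → (1.5, -1) − 0.2·(6, -8) = (0.3, 0.6)
Step 2: at (0.3, 0.6), ∇φ = (1.2, 4.8) → (0.3, 0.6) − 0.2·(1.2, 4.8) = (0.06, -0.36)
Step 3: at (0.06, -0.36), ∇φ = (0.24, -2.88) → (0.06, -0.36) − 0.2·(0.24, -2.88) = (0.012, 0.216)
φ(0.012, 0.216) = 0.186912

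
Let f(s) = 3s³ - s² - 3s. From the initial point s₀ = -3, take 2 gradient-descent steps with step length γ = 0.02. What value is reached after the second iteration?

-8.749632

f′(s) = 9s² - 2s - 3
s₁ = -3 − 0.02·84 = -4.68
s₂ = -4.68 − 0.02·203.4816 = -8.749632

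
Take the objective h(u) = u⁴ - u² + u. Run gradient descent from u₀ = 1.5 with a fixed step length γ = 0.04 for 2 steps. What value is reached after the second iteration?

0.90322176

h′(u) = 4u³ - 2u + 1
Step 1: h′(1.5) = 11.5; u₁ = 1.5 − 0.04·11.5 = 1.04
Step 2: h′(1.04) = 3.419456; u₂ = 1.04 − 0.04·3.419456 = 0.90322176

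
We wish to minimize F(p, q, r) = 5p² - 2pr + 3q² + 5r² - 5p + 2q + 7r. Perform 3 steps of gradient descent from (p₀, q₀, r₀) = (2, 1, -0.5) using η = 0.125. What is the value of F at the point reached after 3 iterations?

∇F = (10p - 2r - 5, 6q + 2, -2p + 10r + 7)
Step 1: at (2, 1, -0.5), ∇F = (16, 8, -2) → (2, 1, -0.5) − 0.125·(16, 8, -2) = (0, 0, -0.25)
Step 2: at (0, 0, -0.25), ∇F = (-4.5, 2, 4.5) → (0, 0, -0.25) − 0.125·(-4.5, 2, 4.5) = (0.5625, -0.25, -0.8125)
Step 3: at (0.5625, -0.25, -0.8125), ∇F = (2.25, 0.5, -2.25) → (0.5625, -0.25, -0.8125) − 0.125·(2.25, 0.5, -2.25) = (0.28125, -0.3125, -0.53125)
F(0.28125, -0.3125, -0.53125) = -3.3515625

-3.3515625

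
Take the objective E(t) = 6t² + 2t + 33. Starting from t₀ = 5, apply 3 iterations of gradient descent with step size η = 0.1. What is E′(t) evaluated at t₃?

E′(t) = 12t + 2
Step 1: E′(5) = 62; t₁ = 5 − 0.1·62 = -1.2
Step 2: E′(-1.2) = -12.4; t₂ = -1.2 − 0.1·(-12.4) = 0.04
Step 3: E′(0.04) = 2.48; t₃ = 0.04 − 0.1·2.48 = -0.208
E′(t) at (-0.208) = -0.496

-0.496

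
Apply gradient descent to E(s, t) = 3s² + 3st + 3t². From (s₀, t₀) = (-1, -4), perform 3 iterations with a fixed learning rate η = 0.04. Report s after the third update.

0.366848

∇E = (6s + 3t, 3s + 6t)
Step 1: at (-1, -4), ∇E = (-18, -27) → (-1, -4) − 0.04·(-18, -27) = (-0.28, -2.92)
Step 2: at (-0.28, -2.92), ∇E = (-10.44, -18.36) → (-0.28, -2.92) − 0.04·(-10.44, -18.36) = (0.1376, -2.1856)
Step 3: at (0.1376, -2.1856), ∇E = (-5.7312, -12.7008) → (0.1376, -2.1856) − 0.04·(-5.7312, -12.7008) = (0.366848, -1.677568)
s = 0.366848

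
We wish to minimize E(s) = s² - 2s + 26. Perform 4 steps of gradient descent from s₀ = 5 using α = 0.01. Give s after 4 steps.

E′(s) = 2s - 2
s₁ = 5 − 0.01·8 = 4.92
s₂ = 4.92 − 0.01·7.84 = 4.8416
s₃ = 4.8416 − 0.01·7.6832 = 4.764768
s₄ = 4.764768 − 0.01·7.529536 = 4.68947264

4.68947264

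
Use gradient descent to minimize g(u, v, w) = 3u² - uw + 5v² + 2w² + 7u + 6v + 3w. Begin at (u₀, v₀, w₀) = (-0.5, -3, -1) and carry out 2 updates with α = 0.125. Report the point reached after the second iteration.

(-1.2734375, -0.75, -0.984375)

∇g = (6u - w + 7, 10v + 6, -u + 4w + 3)
Step 1: at (-0.5, -3, -1), ∇g = (5, -24, -0.5) → (-0.5, -3, -1) − 0.125·(5, -24, -0.5) = (-1.125, 0, -0.9375)
Step 2: at (-1.125, 0, -0.9375), ∇g = (1.1875, 6, 0.375) → (-1.125, 0, -0.9375) − 0.125·(1.1875, 6, 0.375) = (-1.2734375, -0.75, -0.984375)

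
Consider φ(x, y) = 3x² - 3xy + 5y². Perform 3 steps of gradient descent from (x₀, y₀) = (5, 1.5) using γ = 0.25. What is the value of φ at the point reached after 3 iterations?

∇φ = (6x - 3y, -3x + 10y)
(x₁, y₁) = (5, 1.5) − 0.25·(25.5, 0) = (-1.375, 1.5)
(x₂, y₂) = (-1.375, 1.5) − 0.25·(-12.75, 19.125) = (1.8125, -3.28125)
(x₃, y₃) = (1.8125, -3.28125) − 0.25·(20.71875, -38.25) = (-3.3671875, 6.28125)
φ(-3.3671875, 6.28125) = 294.73480224609375

294.73480224609375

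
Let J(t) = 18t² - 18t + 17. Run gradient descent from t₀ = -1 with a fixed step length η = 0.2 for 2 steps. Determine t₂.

-57.16

J′(t) = 36t - 18
Step 1: J′(-1) = -54; t₁ = -1 − 0.2·(-54) = 9.8
Step 2: J′(9.8) = 334.8; t₂ = 9.8 − 0.2·334.8 = -57.16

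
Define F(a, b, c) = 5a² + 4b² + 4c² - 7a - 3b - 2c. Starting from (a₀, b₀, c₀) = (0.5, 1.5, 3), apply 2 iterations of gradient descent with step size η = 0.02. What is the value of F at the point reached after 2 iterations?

∇F = (10a - 7, 8b - 3, 8c - 2)
(a₁, b₁, c₁) = (0.5, 1.5, 3) − 0.02·(-2, 9, 22) = (0.54, 1.32, 2.56)
(a₂, b₂, c₂) = (0.54, 1.32, 2.56) − 0.02·(-1.6, 7.56, 18.48) = (0.572, 1.1688, 2.1904)
F(0.572, 1.1688, 2.1904) = 14.4005024

14.4005024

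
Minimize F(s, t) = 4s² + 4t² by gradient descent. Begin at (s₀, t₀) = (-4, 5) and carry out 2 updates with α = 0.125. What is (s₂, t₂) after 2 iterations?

∇F = (8s, 8t)
Step 1: at (-4, 5), ∇F = (-32, 40) → (-4, 5) − 0.125·(-32, 40) = (0, 0)
Step 2: at (0, 0), ∇F = (0, 0) → (0, 0) − 0.125·(0, 0) = (0, 0)

(0, 0)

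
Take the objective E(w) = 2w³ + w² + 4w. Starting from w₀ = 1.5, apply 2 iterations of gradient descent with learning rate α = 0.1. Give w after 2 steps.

-1.0215

E′(w) = 6w² + 2w + 4
w₁ = 1.5 − 0.1·20.5 = -0.55
w₂ = -0.55 − 0.1·4.715 = -1.0215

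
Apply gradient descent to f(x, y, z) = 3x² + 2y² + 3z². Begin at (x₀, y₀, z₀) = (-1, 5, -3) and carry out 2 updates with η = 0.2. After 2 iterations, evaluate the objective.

0.128

∇f = (6x, 4y, 6z)
Step 1: at (-1, 5, -3), ∇f = (-6, 20, -18) → (-1, 5, -3) − 0.2·(-6, 20, -18) = (0.2, 1, 0.6)
Step 2: at (0.2, 1, 0.6), ∇f = (1.2, 4, 3.6) → (0.2, 1, 0.6) − 0.2·(1.2, 4, 3.6) = (-0.04, 0.2, -0.12)
f(-0.04, 0.2, -0.12) = 0.128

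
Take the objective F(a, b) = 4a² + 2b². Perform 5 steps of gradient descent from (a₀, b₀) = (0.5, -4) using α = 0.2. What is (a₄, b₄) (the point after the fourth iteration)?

(0.0648, -0.0064)

∇F = (8a, 4b)
(a₁, b₁) = (0.5, -4) − 0.2·(4, -16) = (-0.3, -0.8)
(a₂, b₂) = (-0.3, -0.8) − 0.2·(-2.4, -3.2) = (0.18, -0.16)
(a₃, b₃) = (0.18, -0.16) − 0.2·(1.44, -0.64) = (-0.108, -0.032)
(a₄, b₄) = (-0.108, -0.032) − 0.2·(-0.864, -0.128) = (0.0648, -0.0064)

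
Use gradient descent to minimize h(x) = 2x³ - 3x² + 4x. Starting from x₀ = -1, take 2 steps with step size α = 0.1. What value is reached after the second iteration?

-8.616

h′(x) = 6x² - 6x + 4
Step 1: h′(-1) = 16; x₁ = -1 − 0.1·16 = -2.6
Step 2: h′(-2.6) = 60.16; x₂ = -2.6 − 0.1·60.16 = -8.616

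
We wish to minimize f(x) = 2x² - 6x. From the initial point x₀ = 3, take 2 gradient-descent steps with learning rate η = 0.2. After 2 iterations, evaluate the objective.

f′(x) = 4x - 6
Step 1: f′(3) = 6; x₁ = 3 − 0.2·6 = 1.8
Step 2: f′(1.8) = 1.2; x₂ = 1.8 − 0.2·1.2 = 1.56
f(1.56) = -4.4928

-4.4928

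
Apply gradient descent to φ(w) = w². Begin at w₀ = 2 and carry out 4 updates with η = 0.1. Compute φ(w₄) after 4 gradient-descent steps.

0.67108864

φ′(w) = 2w
w₁ = 2 − 0.1·4 = 1.6
w₂ = 1.6 − 0.1·3.2 = 1.28
w₃ = 1.28 − 0.1·2.56 = 1.024
w₄ = 1.024 − 0.1·2.048 = 0.8192
φ(0.8192) = 0.67108864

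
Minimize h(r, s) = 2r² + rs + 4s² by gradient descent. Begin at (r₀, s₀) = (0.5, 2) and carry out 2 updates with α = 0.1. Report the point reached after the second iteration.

∇h = (4r + s, r + 8s)
(r₁, s₁) = (0.5, 2) − 0.1·(4, 16.5) = (0.1, 0.35)
(r₂, s₂) = (0.1, 0.35) − 0.1·(0.75, 2.9) = (0.025, 0.06)

(0.025, 0.06)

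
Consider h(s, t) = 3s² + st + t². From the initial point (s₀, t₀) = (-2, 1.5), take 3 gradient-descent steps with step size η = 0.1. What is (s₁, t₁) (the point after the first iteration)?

(-0.95, 1.4)

∇h = (6s + t, s + 2t)
Step 1: at (-2, 1.5), ∇h = (-10.5, 1) → (-2, 1.5) − 0.1·(-10.5, 1) = (-0.95, 1.4)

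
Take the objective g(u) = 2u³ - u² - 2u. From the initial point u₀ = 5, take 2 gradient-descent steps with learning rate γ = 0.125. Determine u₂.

g′(u) = 6u² - 2u - 2
u₁ = 5 − 0.125·138 = -12.25
u₂ = -12.25 − 0.125·922.875 = -127.609375

-127.609375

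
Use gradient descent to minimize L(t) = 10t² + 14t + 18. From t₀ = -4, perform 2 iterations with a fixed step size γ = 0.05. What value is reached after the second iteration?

L′(t) = 20t + 14
Step 1: L′(-4) = -66; t₁ = -4 − 0.05·(-66) = -0.7
Step 2: L′(-0.7) = 0; t₂ = -0.7 − 0.05·0 = -0.7

-0.7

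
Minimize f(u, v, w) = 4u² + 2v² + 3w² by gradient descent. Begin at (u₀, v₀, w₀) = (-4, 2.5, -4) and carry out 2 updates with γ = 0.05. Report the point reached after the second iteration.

(-1.44, 1.6, -1.96)

∇f = (8u, 4v, 6w)
Step 1: at (-4, 2.5, -4), ∇f = (-32, 10, -24) → (-4, 2.5, -4) − 0.05·(-32, 10, -24) = (-2.4, 2, -2.8)
Step 2: at (-2.4, 2, -2.8), ∇f = (-19.2, 8, -16.8) → (-2.4, 2, -2.8) − 0.05·(-19.2, 8, -16.8) = (-1.44, 1.6, -1.96)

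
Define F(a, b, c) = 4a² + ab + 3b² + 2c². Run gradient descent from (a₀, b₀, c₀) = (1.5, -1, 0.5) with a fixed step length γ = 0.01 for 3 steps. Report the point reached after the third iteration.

∇F = (8a + b, a + 6b, 4c)
Step 1: at (1.5, -1, 0.5), ∇F = (11, -4.5, 2) → (1.5, -1, 0.5) − 0.01·(11, -4.5, 2) = (1.39, -0.955, 0.48)
Step 2: at (1.39, -0.955, 0.48), ∇F = (10.165, -4.34, 1.92) → (1.39, -0.955, 0.48) − 0.01·(10.165, -4.34, 1.92) = (1.28835, -0.9116, 0.4608)
Step 3: at (1.28835, -0.9116, 0.4608), ∇F = (9.3952, -4.18125, 1.8432) → (1.28835, -0.9116, 0.4608) − 0.01·(9.3952, -4.18125, 1.8432) = (1.194398, -0.8697875, 0.442368)

(1.194398, -0.8697875, 0.442368)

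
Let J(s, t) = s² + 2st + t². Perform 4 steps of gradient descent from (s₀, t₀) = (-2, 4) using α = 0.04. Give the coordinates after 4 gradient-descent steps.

∇J = (2s + 2t, 2s + 2t)
Step 1: at (-2, 4), ∇J = (4, 4) → (-2, 4) − 0.04·(4, 4) = (-2.16, 3.84)
Step 2: at (-2.16, 3.84), ∇J = (3.36, 3.36) → (-2.16, 3.84) − 0.04·(3.36, 3.36) = (-2.2944, 3.7056)
Step 3: at (-2.2944, 3.7056), ∇J = (2.8224, 2.8224) → (-2.2944, 3.7056) − 0.04·(2.8224, 2.8224) = (-2.407296, 3.592704)
Step 4: at (-2.407296, 3.592704), ∇J = (2.370816, 2.370816) → (-2.407296, 3.592704) − 0.04·(2.370816, 2.370816) = (-2.50212864, 3.49787136)

(-2.50212864, 3.49787136)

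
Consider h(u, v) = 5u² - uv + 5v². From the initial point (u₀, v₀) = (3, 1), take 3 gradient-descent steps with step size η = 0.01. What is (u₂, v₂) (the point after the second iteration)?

∇h = (10u - v, -u + 10v)
(u₁, v₁) = (3, 1) − 0.01·(29, 7) = (2.71, 0.93)
(u₂, v₂) = (2.71, 0.93) − 0.01·(26.17, 6.59) = (2.4483, 0.8641)

(2.4483, 0.8641)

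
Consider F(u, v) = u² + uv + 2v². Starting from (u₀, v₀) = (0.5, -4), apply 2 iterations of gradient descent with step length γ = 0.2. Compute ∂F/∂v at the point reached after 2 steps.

∇F = (2u + v, u + 4v)
Step 1: at (0.5, -4), ∇F = (-3, -15.5) → (0.5, -4) − 0.2·(-3, -15.5) = (1.1, -0.9)
Step 2: at (1.1, -0.9), ∇F = (1.3, -2.5) → (1.1, -0.9) − 0.2·(1.3, -2.5) = (0.84, -0.4)
∂F/∂v at (0.84, -0.4) = -0.76

-0.76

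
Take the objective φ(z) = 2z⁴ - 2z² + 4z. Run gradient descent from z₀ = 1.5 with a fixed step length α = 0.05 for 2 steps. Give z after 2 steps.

0.09375

φ′(z) = 8z³ - 4z + 4
Step 1: φ′(1.5) = 25; z₁ = 1.5 − 0.05·25 = 0.25
Step 2: φ′(0.25) = 3.125; z₂ = 0.25 − 0.05·3.125 = 0.09375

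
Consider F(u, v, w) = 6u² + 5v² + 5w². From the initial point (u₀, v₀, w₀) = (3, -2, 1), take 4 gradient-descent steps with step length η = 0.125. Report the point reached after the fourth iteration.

∇F = (12u, 10v, 10w)
Step 1: at (3, -2, 1), ∇F = (36, -20, 10) → (3, -2, 1) − 0.125·(36, -20, 10) = (-1.5, 0.5, -0.25)
Step 2: at (-1.5, 0.5, -0.25), ∇F = (-18, 5, -2.5) → (-1.5, 0.5, -0.25) − 0.125·(-18, 5, -2.5) = (0.75, -0.125, 0.0625)
Step 3: at (0.75, -0.125, 0.0625), ∇F = (9, -1.25, 0.625) → (0.75, -0.125, 0.0625) − 0.125·(9, -1.25, 0.625) = (-0.375, 0.03125, -0.015625)
Step 4: at (-0.375, 0.03125, -0.015625), ∇F = (-4.5, 0.3125, -0.15625) → (-0.375, 0.03125, -0.015625) − 0.125·(-4.5, 0.3125, -0.15625) = (0.1875, -0.0078125, 0.00390625)

(0.1875, -0.0078125, 0.00390625)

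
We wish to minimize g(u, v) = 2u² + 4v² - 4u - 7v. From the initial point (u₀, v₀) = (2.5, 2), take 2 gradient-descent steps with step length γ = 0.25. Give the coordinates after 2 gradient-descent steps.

∇g = (4u - 4, 8v - 7)
(u₁, v₁) = (2.5, 2) − 0.25·(6, 9) = (1, -0.25)
(u₂, v₂) = (1, -0.25) − 0.25·(0, -9) = (1, 2)

(1, 2)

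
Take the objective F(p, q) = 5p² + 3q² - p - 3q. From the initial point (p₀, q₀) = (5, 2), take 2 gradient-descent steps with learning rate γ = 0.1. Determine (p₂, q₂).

(0.1, 0.74)

∇F = (10p - 1, 6q - 3)
Step 1: at (5, 2), ∇F = (49, 9) → (5, 2) − 0.1·(49, 9) = (0.1, 1.1)
Step 2: at (0.1, 1.1), ∇F = (0, 3.6) → (0.1, 1.1) − 0.1·(0, 3.6) = (0.1, 0.74)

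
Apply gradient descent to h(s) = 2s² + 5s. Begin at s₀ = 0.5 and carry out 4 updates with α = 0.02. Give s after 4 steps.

0.00368768

h′(s) = 4s + 5
Step 1: h′(0.5) = 7; s₁ = 0.5 − 0.02·7 = 0.36
Step 2: h′(0.36) = 6.44; s₂ = 0.36 − 0.02·6.44 = 0.2312
Step 3: h′(0.2312) = 5.9248; s₃ = 0.2312 − 0.02·5.9248 = 0.112704
Step 4: h′(0.112704) = 5.450816; s₄ = 0.112704 − 0.02·5.450816 = 0.00368768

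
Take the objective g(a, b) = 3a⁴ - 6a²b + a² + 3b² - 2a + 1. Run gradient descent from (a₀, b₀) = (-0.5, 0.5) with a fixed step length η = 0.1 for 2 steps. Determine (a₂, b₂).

(-0.17555, 0.2135)

∇g = (12a³ - 12ab + 2a - 2, -6a² + 6b)
(a₁, b₁) = (-0.5, 0.5) − 0.1·(-1.5, 1.5) = (-0.35, 0.35)
(a₂, b₂) = (-0.35, 0.35) − 0.1·(-1.7445, 1.365) = (-0.17555, 0.2135)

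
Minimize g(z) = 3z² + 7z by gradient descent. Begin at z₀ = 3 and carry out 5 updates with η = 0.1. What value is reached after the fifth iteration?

g′(z) = 6z + 7
Step 1: g′(3) = 25; z₁ = 3 − 0.1·25 = 0.5
Step 2: g′(0.5) = 10; z₂ = 0.5 − 0.1·10 = -0.5
Step 3: g′(-0.5) = 4; z₃ = -0.5 − 0.1·4 = -0.9
Step 4: g′(-0.9) = 1.6; z₄ = -0.9 − 0.1·1.6 = -1.06
Step 5: g′(-1.06) = 0.64; z₅ = -1.06 − 0.1·0.64 = -1.124

-1.124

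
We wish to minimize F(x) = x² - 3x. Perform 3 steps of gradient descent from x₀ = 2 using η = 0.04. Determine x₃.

1.889344

F′(x) = 2x - 3
Step 1: F′(2) = 1; x₁ = 2 − 0.04·1 = 1.96
Step 2: F′(1.96) = 0.92; x₂ = 1.96 − 0.04·0.92 = 1.9232
Step 3: F′(1.9232) = 0.8464; x₃ = 1.9232 − 0.04·0.8464 = 1.889344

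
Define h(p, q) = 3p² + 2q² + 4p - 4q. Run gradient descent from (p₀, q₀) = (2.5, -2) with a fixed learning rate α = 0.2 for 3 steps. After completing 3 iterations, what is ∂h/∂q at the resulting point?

-0.096

∇h = (6p + 4, 4q - 4)
(p₁, q₁) = (2.5, -2) − 0.2·(19, -12) = (-1.3, 0.4)
(p₂, q₂) = (-1.3, 0.4) − 0.2·(-3.8, -2.4) = (-0.54, 0.88)
(p₃, q₃) = (-0.54, 0.88) − 0.2·(0.76, -0.48) = (-0.692, 0.976)
∂h/∂q at (-0.692, 0.976) = -0.096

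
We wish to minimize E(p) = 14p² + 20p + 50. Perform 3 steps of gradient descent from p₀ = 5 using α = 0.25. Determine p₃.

E′(p) = 28p + 20
p₁ = 5 − 0.25·160 = -35
p₂ = -35 − 0.25·(-960) = 205
p₃ = 205 − 0.25·5760 = -1235

-1235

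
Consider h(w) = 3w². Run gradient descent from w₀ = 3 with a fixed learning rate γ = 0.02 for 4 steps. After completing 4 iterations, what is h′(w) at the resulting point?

h′(w) = 6w
w₁ = 3 − 0.02·18 = 2.64
w₂ = 2.64 − 0.02·15.84 = 2.3232
w₃ = 2.3232 − 0.02·13.9392 = 2.044416
w₄ = 2.044416 − 0.02·12.266496 = 1.79908608
h′(w) at (1.79908608) = 10.79451648

10.79451648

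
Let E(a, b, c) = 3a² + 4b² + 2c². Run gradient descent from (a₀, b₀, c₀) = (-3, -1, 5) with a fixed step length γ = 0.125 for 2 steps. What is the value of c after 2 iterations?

∇E = (6a, 8b, 4c)
(a₁, b₁, c₁) = (-3, -1, 5) − 0.125·(-18, -8, 20) = (-0.75, 0, 2.5)
(a₂, b₂, c₂) = (-0.75, 0, 2.5) − 0.125·(-4.5, 0, 10) = (-0.1875, 0, 1.25)
c = 1.25

1.25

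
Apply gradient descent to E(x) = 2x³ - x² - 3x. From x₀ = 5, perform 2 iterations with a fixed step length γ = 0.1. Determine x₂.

-55.554

E′(x) = 6x² - 2x - 3
x₁ = 5 − 0.1·137 = -8.7
x₂ = -8.7 − 0.1·468.54 = -55.554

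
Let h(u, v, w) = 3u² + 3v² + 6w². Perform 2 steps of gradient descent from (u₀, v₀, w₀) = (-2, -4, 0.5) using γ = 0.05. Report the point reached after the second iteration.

(-0.98, -1.96, 0.08)

∇h = (6u, 6v, 12w)
Step 1: at (-2, -4, 0.5), ∇h = (-12, -24, 6) → (-2, -4, 0.5) − 0.05·(-12, -24, 6) = (-1.4, -2.8, 0.2)
Step 2: at (-1.4, -2.8, 0.2), ∇h = (-8.4, -16.8, 2.4) → (-1.4, -2.8, 0.2) − 0.05·(-8.4, -16.8, 2.4) = (-0.98, -1.96, 0.08)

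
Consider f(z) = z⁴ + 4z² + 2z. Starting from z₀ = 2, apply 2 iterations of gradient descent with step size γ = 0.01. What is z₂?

f′(z) = 4z³ + 8z + 2
Step 1: f′(2) = 50; z₁ = 2 − 0.01·50 = 1.5
Step 2: f′(1.5) = 27.5; z₂ = 1.5 − 0.01·27.5 = 1.225

1.225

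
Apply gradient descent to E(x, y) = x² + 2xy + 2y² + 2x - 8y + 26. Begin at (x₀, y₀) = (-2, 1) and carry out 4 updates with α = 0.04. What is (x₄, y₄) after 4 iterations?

(-2.13033472, 2.01163008)

∇E = (2x + 2y + 2, 2x + 4y - 8)
Step 1: at (-2, 1), ∇E = (0, -8) → (-2, 1) − 0.04·(0, -8) = (-2, 1.32)
Step 2: at (-2, 1.32), ∇E = (0.64, -6.72) → (-2, 1.32) − 0.04·(0.64, -6.72) = (-2.0256, 1.5888)
Step 3: at (-2.0256, 1.5888), ∇E = (1.1264, -5.696) → (-2.0256, 1.5888) − 0.04·(1.1264, -5.696) = (-2.070656, 1.81664)
Step 4: at (-2.070656, 1.81664), ∇E = (1.491968, -4.874752) → (-2.070656, 1.81664) − 0.04·(1.491968, -4.874752) = (-2.13033472, 2.01163008)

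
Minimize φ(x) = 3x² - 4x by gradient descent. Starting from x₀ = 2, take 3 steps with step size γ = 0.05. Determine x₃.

1.124

φ′(x) = 6x - 4
Step 1: φ′(2) = 8; x₁ = 2 − 0.05·8 = 1.6
Step 2: φ′(1.6) = 5.6; x₂ = 1.6 − 0.05·5.6 = 1.32
Step 3: φ′(1.32) = 3.92; x₃ = 1.32 − 0.05·3.92 = 1.124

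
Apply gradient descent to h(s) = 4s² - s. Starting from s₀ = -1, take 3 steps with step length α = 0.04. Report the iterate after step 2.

h′(s) = 8s - 1
Step 1: h′(-1) = -9; s₁ = -1 − 0.04·(-9) = -0.64
Step 2: h′(-0.64) = -6.12; s₂ = -0.64 − 0.04·(-6.12) = -0.3952

-0.3952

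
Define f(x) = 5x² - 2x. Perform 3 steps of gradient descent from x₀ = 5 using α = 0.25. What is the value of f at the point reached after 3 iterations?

f′(x) = 10x - 2
Step 1: f′(5) = 48; x₁ = 5 − 0.25·48 = -7
Step 2: f′(-7) = -72; x₂ = -7 − 0.25·(-72) = 11
Step 3: f′(11) = 108; x₃ = 11 − 0.25·108 = -16
f(-16) = 1312

1312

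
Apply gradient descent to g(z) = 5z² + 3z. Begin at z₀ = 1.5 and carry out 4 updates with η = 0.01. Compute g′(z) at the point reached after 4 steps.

11.8098

g′(z) = 10z + 3
z₁ = 1.5 − 0.01·18 = 1.32
z₂ = 1.32 − 0.01·16.2 = 1.158
z₃ = 1.158 − 0.01·14.58 = 1.0122
z₄ = 1.0122 − 0.01·13.122 = 0.88098
g′(z) at (0.88098) = 11.8098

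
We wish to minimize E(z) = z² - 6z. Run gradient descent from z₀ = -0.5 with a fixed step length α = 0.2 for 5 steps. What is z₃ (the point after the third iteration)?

2.244

E′(z) = 2z - 6
z₁ = -0.5 − 0.2·(-7) = 0.9
z₂ = 0.9 − 0.2·(-4.2) = 1.74
z₃ = 1.74 − 0.2·(-2.52) = 2.244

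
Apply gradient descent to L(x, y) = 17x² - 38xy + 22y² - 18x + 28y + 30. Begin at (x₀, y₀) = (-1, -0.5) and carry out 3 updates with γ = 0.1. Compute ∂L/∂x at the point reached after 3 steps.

∇L = (34x - 38y - 18, -38x + 44y + 28)
Step 1: at (-1, -0.5), ∇L = (-33, 44) → (-1, -0.5) − 0.1·(-33, 44) = (2.3, -4.9)
Step 2: at (2.3, -4.9), ∇L = (246.4, -275) → (2.3, -4.9) − 0.1·(246.4, -275) = (-22.34, 22.6)
Step 3: at (-22.34, 22.6), ∇L = (-1636.36, 1871.32) → (-22.34, 22.6) − 0.1·(-1636.36, 1871.32) = (141.296, -164.532)
∂L/∂x at (141.296, -164.532) = 11038.28

11038.28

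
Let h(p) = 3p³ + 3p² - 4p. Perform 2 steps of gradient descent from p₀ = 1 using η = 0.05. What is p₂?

h′(p) = 9p² + 6p - 4
p₁ = 1 − 0.05·11 = 0.45
p₂ = 0.45 − 0.05·0.5225 = 0.423875

0.423875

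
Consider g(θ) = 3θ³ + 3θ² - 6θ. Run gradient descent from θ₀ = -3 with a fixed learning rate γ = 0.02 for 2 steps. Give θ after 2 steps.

-6.608328

g′(θ) = 9θ² + 6θ - 6
Step 1: g′(-3) = 57; θ₁ = -3 − 0.02·57 = -4.14
Step 2: g′(-4.14) = 123.4164; θ₂ = -4.14 − 0.02·123.4164 = -6.608328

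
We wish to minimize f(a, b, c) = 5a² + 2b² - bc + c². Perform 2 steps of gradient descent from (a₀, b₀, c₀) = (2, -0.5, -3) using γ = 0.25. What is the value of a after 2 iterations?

4.5

∇f = (10a, 4b - c, -b + 2c)
Step 1: at (2, -0.5, -3), ∇f = (20, 1, -5.5) → (2, -0.5, -3) − 0.25·(20, 1, -5.5) = (-3, -0.75, -1.625)
Step 2: at (-3, -0.75, -1.625), ∇f = (-30, -1.375, -2.5) → (-3, -0.75, -1.625) − 0.25·(-30, -1.375, -2.5) = (4.5, -0.40625, -1)
a = 4.5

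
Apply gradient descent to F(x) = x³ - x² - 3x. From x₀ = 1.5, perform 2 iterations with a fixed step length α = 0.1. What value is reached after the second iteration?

1.4008125

F′(x) = 3x² - 2x - 3
Step 1: F′(1.5) = 0.75; x₁ = 1.5 − 0.1·0.75 = 1.425
Step 2: F′(1.425) = 0.241875; x₂ = 1.425 − 0.1·0.241875 = 1.4008125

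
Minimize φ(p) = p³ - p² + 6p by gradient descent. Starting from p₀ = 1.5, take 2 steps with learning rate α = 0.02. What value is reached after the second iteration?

φ′(p) = 3p² - 2p + 6
p₁ = 1.5 − 0.02·9.75 = 1.305
p₂ = 1.305 − 0.02·8.499075 = 1.1350185

1.1350185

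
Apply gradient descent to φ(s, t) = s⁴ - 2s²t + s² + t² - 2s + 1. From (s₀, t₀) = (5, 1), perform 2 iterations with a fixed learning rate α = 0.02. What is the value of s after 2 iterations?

3.35204608

∇φ = (4s³ - 4st + 2s - 2, -2s² + 2t)
Step 1: at (5, 1), ∇φ = (488, -48) → (5, 1) − 0.02·(488, -48) = (-4.76, 1.96)
Step 2: at (-4.76, 1.96), ∇φ = (-405.602304, -41.3952) → (-4.76, 1.96) − 0.02·(-405.602304, -41.3952) = (3.35204608, 2.787904)
s = 3.35204608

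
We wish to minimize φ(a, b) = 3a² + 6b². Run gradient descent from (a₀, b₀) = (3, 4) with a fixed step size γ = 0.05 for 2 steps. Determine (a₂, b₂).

∇φ = (6a, 12b)
Step 1: at (3, 4), ∇φ = (18, 48) → (3, 4) − 0.05·(18, 48) = (2.1, 1.6)
Step 2: at (2.1, 1.6), ∇φ = (12.6, 19.2) → (2.1, 1.6) − 0.05·(12.6, 19.2) = (1.47, 0.64)

(1.47, 0.64)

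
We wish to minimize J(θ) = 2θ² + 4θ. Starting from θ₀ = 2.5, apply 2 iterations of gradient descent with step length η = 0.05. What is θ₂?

1.24

J′(θ) = 4θ + 4
Step 1: J′(2.5) = 14; θ₁ = 2.5 − 0.05·14 = 1.8
Step 2: J′(1.8) = 11.2; θ₂ = 1.8 − 0.05·11.2 = 1.24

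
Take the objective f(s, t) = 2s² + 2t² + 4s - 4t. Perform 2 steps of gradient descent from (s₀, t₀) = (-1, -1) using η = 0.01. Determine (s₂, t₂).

(-1, -0.8432)

∇f = (4s + 4, 4t - 4)
(s₁, t₁) = (-1, -1) − 0.01·(0, -8) = (-1, -0.92)
(s₂, t₂) = (-1, -0.92) − 0.01·(0, -7.68) = (-1, -0.8432)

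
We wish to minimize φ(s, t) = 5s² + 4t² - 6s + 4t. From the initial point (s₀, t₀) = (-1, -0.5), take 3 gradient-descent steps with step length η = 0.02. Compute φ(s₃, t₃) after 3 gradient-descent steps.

∇φ = (10s - 6, 8t + 4)
Step 1: at (-1, -0.5), ∇φ = (-16, 0) → (-1, -0.5) − 0.02·(-16, 0) = (-0.68, -0.5)
Step 2: at (-0.68, -0.5), ∇φ = (-12.8, 0) → (-0.68, -0.5) − 0.02·(-12.8, 0) = (-0.424, -0.5)
Step 3: at (-0.424, -0.5), ∇φ = (-10.24, 0) → (-0.424, -0.5) − 0.02·(-10.24, 0) = (-0.2192, -0.5)
φ(-0.2192, -0.5) = 0.5554432

0.5554432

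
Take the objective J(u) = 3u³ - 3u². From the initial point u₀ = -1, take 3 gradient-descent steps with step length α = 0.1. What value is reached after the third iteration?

-98.7765625

J′(u) = 9u² - 6u
Step 1: J′(-1) = 15; u₁ = -1 − 0.1·15 = -2.5
Step 2: J′(-2.5) = 71.25; u₂ = -2.5 − 0.1·71.25 = -9.625
Step 3: J′(-9.625) = 891.515625; u₃ = -9.625 − 0.1·891.515625 = -98.7765625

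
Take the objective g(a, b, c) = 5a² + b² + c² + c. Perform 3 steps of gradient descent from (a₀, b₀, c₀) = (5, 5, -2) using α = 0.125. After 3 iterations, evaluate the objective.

4.63043212890625

∇g = (10a, 2b, 2c + 1)
Step 1: at (5, 5, -2), ∇g = (50, 10, -3) → (5, 5, -2) − 0.125·(50, 10, -3) = (-1.25, 3.75, -1.625)
Step 2: at (-1.25, 3.75, -1.625), ∇g = (-12.5, 7.5, -2.25) → (-1.25, 3.75, -1.625) − 0.125·(-12.5, 7.5, -2.25) = (0.3125, 2.8125, -1.34375)
Step 3: at (0.3125, 2.8125, -1.34375), ∇g = (3.125, 5.625, -1.6875) → (0.3125, 2.8125, -1.34375) − 0.125·(3.125, 5.625, -1.6875) = (-0.078125, 2.109375, -1.1328125)
g(-0.078125, 2.109375, -1.1328125) = 4.63043212890625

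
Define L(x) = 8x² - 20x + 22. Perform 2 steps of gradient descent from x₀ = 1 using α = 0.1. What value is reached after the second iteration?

L′(x) = 16x - 20
Step 1: L′(1) = -4; x₁ = 1 − 0.1·(-4) = 1.4
Step 2: L′(1.4) = 2.4; x₂ = 1.4 − 0.1·2.4 = 1.16

1.16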